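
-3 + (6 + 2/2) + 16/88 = 4.18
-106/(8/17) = -901/4 = -225.25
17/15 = 1.13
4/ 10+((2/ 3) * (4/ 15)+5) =251/45 = 5.58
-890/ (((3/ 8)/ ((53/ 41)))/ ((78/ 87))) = -9811360/3567 = -2750.59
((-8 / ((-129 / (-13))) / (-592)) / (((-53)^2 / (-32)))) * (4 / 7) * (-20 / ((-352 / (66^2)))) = -68640/31283833 = 0.00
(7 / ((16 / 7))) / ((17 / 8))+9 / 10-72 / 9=-481/85 = -5.66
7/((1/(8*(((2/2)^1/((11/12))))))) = 672/11 = 61.09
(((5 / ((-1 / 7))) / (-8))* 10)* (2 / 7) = 25/2 = 12.50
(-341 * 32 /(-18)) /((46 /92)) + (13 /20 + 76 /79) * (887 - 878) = 17447267/14220 = 1226.95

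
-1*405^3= -66430125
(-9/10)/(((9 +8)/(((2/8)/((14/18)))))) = -81/4760 = -0.02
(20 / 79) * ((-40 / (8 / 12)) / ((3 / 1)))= -400/79 = -5.06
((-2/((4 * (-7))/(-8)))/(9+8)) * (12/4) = -12/119 = -0.10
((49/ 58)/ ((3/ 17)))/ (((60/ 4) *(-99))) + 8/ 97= 1986319/25063830 = 0.08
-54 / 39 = -1.38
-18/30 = -3/5 = -0.60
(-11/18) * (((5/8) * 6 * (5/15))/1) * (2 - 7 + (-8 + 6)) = 5.35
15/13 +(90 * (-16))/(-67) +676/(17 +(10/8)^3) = 58.31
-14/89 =-0.16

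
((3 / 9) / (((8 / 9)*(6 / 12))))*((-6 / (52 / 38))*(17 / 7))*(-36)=26163/91 = 287.51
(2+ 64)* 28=1848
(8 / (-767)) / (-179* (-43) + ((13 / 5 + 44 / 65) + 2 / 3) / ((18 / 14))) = -540/398651731 = 0.00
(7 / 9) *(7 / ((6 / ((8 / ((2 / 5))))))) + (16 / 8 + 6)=706/27 = 26.15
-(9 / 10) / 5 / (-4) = 9/200 = 0.04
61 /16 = 3.81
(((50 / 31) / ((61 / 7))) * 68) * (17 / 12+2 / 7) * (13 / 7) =1580150/39711 = 39.79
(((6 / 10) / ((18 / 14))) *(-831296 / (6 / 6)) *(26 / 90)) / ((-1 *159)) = 75647936/107325 = 704.85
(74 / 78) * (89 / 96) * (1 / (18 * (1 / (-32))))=-1.56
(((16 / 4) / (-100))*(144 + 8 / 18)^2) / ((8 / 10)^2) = -105625/81 = -1304.01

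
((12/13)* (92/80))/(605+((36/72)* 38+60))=23/14820 = 0.00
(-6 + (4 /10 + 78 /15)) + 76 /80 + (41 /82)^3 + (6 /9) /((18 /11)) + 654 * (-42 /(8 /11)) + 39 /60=-37766.77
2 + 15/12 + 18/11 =215/44 = 4.89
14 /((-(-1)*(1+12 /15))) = 70/9 = 7.78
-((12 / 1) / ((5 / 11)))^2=-17424/25 = -696.96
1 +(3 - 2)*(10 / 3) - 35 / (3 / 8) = -89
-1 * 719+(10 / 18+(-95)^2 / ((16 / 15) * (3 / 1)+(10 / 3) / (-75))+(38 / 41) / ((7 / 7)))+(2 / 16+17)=452643811/209592 = 2159.64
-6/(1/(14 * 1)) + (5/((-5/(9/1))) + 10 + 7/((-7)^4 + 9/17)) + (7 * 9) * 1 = -816401/40826 = -20.00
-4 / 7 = -0.57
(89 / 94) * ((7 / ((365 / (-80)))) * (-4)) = 19936/3431 = 5.81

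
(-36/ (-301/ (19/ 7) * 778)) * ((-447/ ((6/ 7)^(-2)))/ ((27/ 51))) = -0.26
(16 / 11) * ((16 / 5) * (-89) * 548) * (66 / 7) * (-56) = 599310336/5 = 119862067.20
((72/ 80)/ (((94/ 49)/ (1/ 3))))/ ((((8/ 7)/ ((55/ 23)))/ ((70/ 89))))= 396165/1539344 = 0.26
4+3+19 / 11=96/11 = 8.73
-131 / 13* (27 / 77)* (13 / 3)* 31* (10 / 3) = -1582.21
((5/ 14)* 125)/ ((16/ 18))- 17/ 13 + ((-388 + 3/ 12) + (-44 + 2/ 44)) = -6130749/16016 = -382.79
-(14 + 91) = -105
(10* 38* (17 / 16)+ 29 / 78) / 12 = 63043/1872 = 33.68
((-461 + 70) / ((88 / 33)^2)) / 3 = -1173/64 = -18.33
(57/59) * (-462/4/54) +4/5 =-4483/3540 = -1.27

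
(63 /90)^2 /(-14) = -7/200 = -0.04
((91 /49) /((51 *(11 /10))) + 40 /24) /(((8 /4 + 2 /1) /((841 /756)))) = 0.47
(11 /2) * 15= 165/2 = 82.50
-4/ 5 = -0.80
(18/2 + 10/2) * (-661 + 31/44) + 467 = -193097/22 = -8777.14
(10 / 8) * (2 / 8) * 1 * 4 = 5/4 = 1.25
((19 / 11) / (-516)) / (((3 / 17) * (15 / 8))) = -646/63855 = -0.01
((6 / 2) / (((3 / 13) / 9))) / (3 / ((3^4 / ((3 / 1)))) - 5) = -1053/44 = -23.93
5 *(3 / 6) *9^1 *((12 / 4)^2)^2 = 3645/2 = 1822.50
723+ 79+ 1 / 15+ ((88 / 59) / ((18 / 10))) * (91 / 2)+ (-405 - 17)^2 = 475042607/2655 = 178923.77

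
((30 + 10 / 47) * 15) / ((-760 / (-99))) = 105435/1786 = 59.03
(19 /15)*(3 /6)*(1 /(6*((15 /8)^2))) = 304/10125 = 0.03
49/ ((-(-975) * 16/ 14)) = 0.04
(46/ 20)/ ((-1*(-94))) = 23/940 = 0.02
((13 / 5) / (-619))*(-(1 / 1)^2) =13/3095 = 0.00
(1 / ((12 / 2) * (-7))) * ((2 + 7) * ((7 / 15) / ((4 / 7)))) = -7/40 = -0.18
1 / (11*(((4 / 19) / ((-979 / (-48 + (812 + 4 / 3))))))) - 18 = -170385/9184 = -18.55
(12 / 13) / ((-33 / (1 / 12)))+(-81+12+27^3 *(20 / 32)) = 41983219/3432 = 12232.87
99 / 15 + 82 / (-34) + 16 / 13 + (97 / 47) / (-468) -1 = 634907/143820 = 4.41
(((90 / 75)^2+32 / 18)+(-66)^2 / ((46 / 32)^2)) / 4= 62822149/119025 = 527.81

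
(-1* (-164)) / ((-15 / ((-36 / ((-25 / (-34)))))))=66912/125 = 535.30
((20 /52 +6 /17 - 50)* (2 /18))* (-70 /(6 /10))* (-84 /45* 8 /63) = -8128960/53703 = -151.37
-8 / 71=-0.11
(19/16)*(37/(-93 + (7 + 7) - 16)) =-37/80 = -0.46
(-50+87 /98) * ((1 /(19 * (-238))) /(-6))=-4813/2658936 = 0.00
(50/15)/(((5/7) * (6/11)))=77/9 = 8.56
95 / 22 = 4.32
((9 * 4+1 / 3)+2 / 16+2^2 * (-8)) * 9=321/8 = 40.12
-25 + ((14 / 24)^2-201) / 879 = -3193295/126576 = -25.23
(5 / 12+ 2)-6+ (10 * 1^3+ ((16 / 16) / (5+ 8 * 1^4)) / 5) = 5017/780 = 6.43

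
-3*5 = -15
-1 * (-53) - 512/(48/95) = -2881/3 = -960.33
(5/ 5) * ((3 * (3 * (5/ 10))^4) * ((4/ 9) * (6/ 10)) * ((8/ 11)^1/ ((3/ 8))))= 432/55 = 7.85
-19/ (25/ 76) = -1444/25 = -57.76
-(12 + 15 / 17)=-219/17 = -12.88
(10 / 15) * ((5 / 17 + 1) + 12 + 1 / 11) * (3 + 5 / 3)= 41.64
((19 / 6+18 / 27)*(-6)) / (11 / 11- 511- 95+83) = 23/522 = 0.04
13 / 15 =0.87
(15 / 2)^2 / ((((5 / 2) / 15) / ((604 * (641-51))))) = 120271500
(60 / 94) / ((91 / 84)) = 360/611 = 0.59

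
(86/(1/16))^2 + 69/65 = 1893377.06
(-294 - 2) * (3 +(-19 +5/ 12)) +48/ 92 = 318310/69 = 4613.19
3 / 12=1/4 = 0.25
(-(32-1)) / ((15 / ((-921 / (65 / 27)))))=256959/325 = 790.64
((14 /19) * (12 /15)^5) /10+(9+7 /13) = 36905684/3859375 = 9.56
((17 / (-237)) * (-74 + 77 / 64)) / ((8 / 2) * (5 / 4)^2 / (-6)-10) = -79203/167480 = -0.47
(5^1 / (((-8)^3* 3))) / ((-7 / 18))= 15/1792 = 0.01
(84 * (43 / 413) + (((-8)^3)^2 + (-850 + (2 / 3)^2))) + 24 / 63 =971265374/3717 = 261303.57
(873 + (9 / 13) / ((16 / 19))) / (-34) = -181755/7072 = -25.70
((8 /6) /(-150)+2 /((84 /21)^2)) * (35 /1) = 1463/360 = 4.06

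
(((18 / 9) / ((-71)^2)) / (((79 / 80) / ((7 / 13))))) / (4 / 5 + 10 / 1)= 2800/139781889 = 0.00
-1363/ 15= -90.87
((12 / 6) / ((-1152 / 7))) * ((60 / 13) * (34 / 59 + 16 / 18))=-13615/165672 = -0.08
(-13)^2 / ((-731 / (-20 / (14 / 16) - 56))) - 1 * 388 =-1892108/5117 = -369.77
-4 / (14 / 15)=-30/7 = -4.29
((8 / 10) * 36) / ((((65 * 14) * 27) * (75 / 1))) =8/511875 = 0.00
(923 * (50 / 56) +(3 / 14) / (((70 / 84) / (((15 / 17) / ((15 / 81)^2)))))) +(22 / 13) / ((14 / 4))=128587691/154700 = 831.21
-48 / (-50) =24/25 = 0.96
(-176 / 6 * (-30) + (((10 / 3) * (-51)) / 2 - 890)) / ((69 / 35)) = -3325/69 = -48.19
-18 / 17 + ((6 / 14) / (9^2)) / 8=-27199/25704 = -1.06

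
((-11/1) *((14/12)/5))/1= -77/30 = -2.57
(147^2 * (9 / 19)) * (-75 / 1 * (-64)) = 933508800/19 = 49132042.11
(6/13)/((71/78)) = 36/71 = 0.51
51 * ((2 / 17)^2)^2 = 0.01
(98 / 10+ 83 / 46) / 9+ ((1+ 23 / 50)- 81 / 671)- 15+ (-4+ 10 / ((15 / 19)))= -12864212/3472425 = -3.70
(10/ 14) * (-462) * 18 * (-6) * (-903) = -32182920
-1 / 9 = -0.11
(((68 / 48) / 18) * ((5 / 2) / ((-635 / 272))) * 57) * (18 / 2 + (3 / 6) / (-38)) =-197387/4572 = -43.17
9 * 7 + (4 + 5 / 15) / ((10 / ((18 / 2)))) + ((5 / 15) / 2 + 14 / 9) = 3088/45 = 68.62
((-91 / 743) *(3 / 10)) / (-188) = 273/1396840 = 0.00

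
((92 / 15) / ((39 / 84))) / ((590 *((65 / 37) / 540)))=1715616/249275 = 6.88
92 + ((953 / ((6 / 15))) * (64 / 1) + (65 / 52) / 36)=21970373/144 = 152572.03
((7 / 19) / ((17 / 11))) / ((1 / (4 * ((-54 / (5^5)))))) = -16632/1009375 = -0.02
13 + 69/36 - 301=-3433/12 = -286.08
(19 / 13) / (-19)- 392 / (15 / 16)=-81551/195 = -418.21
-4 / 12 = -1/3 = -0.33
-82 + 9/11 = -893/11 = -81.18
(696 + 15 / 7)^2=23882769/49 = 487403.45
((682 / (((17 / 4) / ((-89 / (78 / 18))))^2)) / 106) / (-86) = -194476392/111308639 = -1.75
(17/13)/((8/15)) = 255/104 = 2.45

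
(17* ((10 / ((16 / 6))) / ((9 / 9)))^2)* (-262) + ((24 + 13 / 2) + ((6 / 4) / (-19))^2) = -180799973/2888 = -62603.87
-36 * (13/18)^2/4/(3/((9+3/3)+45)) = -86.06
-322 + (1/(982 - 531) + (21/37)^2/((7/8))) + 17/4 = -783824857/2469676 = -317.38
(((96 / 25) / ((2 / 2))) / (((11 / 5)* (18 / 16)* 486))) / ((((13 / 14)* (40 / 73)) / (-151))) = -2469152/2606175 = -0.95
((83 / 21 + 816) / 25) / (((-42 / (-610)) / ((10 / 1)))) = 2100718/441 = 4763.53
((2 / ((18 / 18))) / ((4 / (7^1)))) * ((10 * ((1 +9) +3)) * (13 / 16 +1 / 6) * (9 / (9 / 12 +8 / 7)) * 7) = 3143595/212 = 14828.28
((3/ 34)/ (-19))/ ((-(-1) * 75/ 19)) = -1/850 = 0.00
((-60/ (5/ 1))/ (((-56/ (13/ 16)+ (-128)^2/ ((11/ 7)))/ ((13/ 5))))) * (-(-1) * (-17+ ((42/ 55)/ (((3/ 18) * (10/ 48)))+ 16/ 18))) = -2460133/138852000 = -0.02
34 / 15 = 2.27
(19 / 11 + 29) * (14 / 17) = 4732/187 = 25.30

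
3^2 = 9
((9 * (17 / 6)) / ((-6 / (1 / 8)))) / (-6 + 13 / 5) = 5/32 = 0.16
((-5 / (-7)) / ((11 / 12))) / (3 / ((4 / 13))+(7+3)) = 240/6083 = 0.04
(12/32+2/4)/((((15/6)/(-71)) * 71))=-7/20 = -0.35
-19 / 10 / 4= -19/40 = -0.48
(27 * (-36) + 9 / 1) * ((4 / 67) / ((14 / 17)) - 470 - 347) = 368962857/469 = 786701.19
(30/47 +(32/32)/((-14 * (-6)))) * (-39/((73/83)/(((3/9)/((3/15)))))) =-13848965/288204 = -48.05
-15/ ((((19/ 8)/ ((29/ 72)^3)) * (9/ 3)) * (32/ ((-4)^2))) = -121945/1772928 = -0.07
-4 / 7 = -0.57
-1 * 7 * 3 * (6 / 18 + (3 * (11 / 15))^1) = -266/5 = -53.20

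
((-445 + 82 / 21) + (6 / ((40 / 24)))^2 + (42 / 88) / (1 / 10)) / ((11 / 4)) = -9779674/63525 = -153.95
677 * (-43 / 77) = -29111/77 = -378.06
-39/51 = -13/17 = -0.76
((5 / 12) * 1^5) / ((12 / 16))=5/9 = 0.56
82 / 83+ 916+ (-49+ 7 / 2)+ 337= 1208.49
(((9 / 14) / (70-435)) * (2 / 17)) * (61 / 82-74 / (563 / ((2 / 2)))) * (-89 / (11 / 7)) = 4529655/630212066 = 0.01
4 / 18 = 2/9 = 0.22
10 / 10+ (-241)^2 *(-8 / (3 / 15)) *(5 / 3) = -11616197/3 = -3872065.67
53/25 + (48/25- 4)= 1/25 = 0.04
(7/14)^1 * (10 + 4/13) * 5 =25.77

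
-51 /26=-1.96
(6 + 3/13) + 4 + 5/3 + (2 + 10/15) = 568/39 = 14.56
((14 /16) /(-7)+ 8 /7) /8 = 57/448 = 0.13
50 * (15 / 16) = 375/8 = 46.88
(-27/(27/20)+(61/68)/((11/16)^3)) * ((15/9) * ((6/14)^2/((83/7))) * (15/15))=-5851140/13146287 = -0.45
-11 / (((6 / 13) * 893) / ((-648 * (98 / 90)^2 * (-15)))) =-1373372/4465 = -307.59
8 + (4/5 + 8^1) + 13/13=89/5 = 17.80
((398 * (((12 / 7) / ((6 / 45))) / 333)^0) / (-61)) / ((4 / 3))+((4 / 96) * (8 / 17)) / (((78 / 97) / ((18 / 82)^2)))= -110866422/22661561 = -4.89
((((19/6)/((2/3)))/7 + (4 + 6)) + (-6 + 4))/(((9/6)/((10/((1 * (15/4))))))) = 108/7 = 15.43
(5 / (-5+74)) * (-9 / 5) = -3/23 = -0.13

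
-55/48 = -1.15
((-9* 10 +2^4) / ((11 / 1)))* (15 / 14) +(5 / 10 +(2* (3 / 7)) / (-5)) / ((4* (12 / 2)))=-132947/18480 = -7.19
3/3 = 1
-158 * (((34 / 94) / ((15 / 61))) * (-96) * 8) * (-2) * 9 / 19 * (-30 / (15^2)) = 503334912/22325 = 22545.80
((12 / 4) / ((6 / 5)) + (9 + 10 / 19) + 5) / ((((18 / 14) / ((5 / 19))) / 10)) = 113225/3249 = 34.85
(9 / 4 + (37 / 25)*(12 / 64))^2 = 1022121/160000 = 6.39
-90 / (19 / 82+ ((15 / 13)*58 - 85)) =31980/6341 = 5.04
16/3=5.33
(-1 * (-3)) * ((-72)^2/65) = 15552/65 = 239.26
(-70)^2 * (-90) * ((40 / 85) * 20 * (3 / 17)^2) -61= -635339693/4913 = -129318.07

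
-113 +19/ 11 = -1224/11 = -111.27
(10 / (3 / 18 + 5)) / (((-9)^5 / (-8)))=160/610173 = 0.00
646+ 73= 719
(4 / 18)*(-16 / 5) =-32/45 = -0.71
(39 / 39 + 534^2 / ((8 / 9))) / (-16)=-641603/32 = -20050.09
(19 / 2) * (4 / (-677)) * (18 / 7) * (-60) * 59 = 510.94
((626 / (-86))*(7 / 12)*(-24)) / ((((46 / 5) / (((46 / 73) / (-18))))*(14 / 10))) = -7825/28251 = -0.28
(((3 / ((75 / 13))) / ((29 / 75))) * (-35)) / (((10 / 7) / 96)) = -3163.03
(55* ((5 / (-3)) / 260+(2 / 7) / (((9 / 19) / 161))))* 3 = 2499475/156 = 16022.28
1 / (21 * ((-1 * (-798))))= 1/16758 = 0.00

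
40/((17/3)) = 120/17 = 7.06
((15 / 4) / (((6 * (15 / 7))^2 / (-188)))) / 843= -2303/455220 = -0.01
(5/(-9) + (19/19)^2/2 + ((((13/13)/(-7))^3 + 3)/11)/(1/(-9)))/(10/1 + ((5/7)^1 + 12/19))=-3235871/14640318 = -0.22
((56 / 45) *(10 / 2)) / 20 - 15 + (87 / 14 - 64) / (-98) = -870487/61740 = -14.10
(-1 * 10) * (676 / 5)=-1352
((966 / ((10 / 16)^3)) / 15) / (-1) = -164864/625 = -263.78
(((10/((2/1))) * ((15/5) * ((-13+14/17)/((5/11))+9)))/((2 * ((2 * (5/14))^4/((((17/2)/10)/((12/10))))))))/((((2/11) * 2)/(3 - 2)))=-4991679/5000 = -998.34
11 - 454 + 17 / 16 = -7071/16 = -441.94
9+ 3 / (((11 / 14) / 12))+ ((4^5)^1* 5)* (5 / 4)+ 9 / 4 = 284111/44 = 6457.07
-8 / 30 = -4/15 = -0.27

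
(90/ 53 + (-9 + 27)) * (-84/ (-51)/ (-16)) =-1827/901 = -2.03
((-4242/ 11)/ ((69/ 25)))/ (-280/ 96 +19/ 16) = 1696800/20999 = 80.80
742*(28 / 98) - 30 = 182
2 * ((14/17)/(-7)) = -4/17 = -0.24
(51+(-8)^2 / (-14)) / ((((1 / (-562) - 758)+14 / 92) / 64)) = -67215200/17142937 = -3.92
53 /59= 0.90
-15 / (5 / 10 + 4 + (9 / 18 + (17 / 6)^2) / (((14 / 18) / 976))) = -210/149879 = 0.00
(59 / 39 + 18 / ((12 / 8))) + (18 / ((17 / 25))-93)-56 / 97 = -3446678/64311 = -53.59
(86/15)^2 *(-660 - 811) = -10879516/225 = -48353.40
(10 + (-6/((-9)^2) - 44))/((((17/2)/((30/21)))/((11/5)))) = -40480/3213 = -12.60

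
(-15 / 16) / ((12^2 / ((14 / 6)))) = -0.02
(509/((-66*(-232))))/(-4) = -509/61248 = -0.01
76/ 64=19/16 = 1.19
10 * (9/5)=18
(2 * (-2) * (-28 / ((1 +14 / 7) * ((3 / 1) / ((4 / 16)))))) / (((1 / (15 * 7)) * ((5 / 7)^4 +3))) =588245/5871 = 100.20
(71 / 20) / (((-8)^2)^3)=71/5242880 = 0.00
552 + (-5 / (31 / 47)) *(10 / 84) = 717529/1302 = 551.10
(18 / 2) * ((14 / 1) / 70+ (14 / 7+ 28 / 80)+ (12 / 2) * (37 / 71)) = 72549/1420 = 51.09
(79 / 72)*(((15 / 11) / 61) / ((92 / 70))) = 13825/740784 = 0.02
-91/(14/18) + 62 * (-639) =-39735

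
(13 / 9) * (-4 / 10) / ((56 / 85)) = -221/252 = -0.88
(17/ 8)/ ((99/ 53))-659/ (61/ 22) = -11427455/48312 = -236.53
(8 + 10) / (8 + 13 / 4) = 8/5 = 1.60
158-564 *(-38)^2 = -814258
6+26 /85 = 536/85 = 6.31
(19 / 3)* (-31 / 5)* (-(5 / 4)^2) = 2945/48 = 61.35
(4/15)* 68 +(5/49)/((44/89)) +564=18832867/32340 = 582.34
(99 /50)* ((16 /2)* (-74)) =-29304/25 = -1172.16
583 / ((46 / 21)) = 12243/46 = 266.15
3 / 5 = 0.60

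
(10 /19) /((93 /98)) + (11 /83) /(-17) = 1363343/2493237 = 0.55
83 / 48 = 1.73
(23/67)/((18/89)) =2047/1206 = 1.70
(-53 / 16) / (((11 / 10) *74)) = -0.04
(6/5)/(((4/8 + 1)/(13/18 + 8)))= 314/45 = 6.98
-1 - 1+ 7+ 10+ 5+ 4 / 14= 142/7 = 20.29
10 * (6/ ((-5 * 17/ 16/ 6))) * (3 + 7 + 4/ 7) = -85248/119 = -716.37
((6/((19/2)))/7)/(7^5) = 12/2235331 = 0.00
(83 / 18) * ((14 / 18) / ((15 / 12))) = 1162/405 = 2.87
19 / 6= 3.17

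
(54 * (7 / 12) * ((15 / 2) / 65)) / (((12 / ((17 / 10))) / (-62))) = -33201/1040 = -31.92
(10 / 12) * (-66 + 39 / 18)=-1915/36 = -53.19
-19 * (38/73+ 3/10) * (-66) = 1028.97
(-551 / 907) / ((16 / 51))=-28101/14512 = -1.94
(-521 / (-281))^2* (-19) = -5157379/78961 = -65.32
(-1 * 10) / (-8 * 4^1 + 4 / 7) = 7/22 = 0.32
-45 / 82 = -0.55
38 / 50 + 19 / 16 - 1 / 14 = 5253/2800 = 1.88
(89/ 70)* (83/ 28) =7387/1960 = 3.77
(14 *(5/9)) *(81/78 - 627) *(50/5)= -1898750/39 = -48685.90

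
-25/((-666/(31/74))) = 775/49284 = 0.02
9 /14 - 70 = -971/14 = -69.36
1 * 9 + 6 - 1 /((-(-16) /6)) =117/8 = 14.62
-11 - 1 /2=-23/2 = -11.50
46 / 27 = 1.70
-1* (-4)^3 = 64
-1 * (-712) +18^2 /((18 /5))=802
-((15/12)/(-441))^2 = -25/3111696 = 0.00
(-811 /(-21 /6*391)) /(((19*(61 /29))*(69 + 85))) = 23519/244258091 = 0.00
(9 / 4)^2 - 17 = -11.94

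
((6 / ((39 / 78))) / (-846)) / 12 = -1/846 = 0.00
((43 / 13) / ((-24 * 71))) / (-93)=43/2060136 = 0.00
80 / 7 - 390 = -2650/7 = -378.57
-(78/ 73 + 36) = -2706/73 = -37.07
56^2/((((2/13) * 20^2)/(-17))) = -21658/25 = -866.32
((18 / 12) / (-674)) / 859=-3/1157932 = 0.00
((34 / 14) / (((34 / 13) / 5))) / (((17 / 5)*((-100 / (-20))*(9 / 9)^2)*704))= 65/167552 = 0.00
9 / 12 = 3/4 = 0.75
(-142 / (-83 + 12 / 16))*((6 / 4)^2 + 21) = 13206/329 = 40.14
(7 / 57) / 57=7/3249 = 0.00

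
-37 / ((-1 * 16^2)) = 37/256 = 0.14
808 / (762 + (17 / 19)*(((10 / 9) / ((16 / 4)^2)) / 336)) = 371395584/350251861 = 1.06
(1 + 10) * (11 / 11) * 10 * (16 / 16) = 110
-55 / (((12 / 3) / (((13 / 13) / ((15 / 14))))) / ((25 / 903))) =-275/774 = -0.36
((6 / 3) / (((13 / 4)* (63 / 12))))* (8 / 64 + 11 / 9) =388/2457 = 0.16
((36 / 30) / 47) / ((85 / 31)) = 186/19975 = 0.01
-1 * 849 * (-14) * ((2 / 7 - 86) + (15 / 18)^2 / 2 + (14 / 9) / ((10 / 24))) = -58217911/60 = -970298.52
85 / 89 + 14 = 1331/89 = 14.96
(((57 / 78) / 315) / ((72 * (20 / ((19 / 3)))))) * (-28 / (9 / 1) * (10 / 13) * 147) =-17689/4928040 = 0.00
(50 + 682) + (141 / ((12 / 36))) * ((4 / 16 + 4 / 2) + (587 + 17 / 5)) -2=5028419/20 = 251420.95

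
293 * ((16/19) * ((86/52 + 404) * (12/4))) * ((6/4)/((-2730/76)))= -74166504/5915 = -12538.72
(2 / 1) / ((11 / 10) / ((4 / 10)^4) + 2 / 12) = 192/4141 = 0.05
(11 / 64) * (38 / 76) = 11/128 = 0.09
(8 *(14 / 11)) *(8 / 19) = 896/209 = 4.29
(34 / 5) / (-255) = -2/75 = -0.03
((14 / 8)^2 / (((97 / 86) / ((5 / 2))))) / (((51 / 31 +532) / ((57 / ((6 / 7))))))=43435805/51349472 = 0.85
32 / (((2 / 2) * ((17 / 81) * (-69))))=-864/391 = -2.21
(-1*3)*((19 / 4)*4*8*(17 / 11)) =-7752/11 = -704.73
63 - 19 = 44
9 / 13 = 0.69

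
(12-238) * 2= -452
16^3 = 4096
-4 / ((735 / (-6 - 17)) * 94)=46/34545 = 0.00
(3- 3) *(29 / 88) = 0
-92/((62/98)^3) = -10823708/29791 = -363.32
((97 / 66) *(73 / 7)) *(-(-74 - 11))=601885/462 = 1302.78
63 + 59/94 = 5981/94 = 63.63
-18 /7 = -2.57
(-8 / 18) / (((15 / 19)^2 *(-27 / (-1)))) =-1444/54675 = -0.03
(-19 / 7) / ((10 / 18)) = -171/35 = -4.89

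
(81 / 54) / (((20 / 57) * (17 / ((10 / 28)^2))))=855/26656 = 0.03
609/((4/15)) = 9135/4 = 2283.75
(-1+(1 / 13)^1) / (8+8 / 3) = -9/104 = -0.09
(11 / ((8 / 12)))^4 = 1185921/16 = 74120.06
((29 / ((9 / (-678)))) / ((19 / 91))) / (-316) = 298207/9006 = 33.11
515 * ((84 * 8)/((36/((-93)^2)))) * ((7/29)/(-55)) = -116404008/319 = -364902.85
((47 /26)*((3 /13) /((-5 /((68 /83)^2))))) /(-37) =325992/215384585 = 0.00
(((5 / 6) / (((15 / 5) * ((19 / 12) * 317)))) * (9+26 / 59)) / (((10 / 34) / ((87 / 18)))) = 274601/3198213 = 0.09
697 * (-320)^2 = 71372800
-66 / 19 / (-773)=66/14687 = 0.00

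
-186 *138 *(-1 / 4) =6417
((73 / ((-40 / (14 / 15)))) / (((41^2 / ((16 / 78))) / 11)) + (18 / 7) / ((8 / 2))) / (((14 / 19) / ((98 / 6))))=837803803/59003100 = 14.20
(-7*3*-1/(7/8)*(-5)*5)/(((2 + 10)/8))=-400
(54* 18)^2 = 944784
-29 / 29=-1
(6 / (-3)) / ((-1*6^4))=1/648 = 0.00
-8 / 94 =-4/47 = -0.09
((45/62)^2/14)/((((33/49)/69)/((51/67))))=16627275/5666056 = 2.93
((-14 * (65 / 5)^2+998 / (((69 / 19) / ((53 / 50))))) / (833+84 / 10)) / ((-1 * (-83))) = -3578857/120467445 = -0.03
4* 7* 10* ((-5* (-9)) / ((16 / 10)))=7875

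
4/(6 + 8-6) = 1/2 = 0.50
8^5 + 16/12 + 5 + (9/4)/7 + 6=2753575/84 = 32780.65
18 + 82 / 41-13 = 7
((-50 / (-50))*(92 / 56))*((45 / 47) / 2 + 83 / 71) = 36133/13348 = 2.71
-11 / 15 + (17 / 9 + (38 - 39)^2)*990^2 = 42470989/15 = 2831399.27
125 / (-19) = -125/19 = -6.58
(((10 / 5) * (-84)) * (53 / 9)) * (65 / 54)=-96460/81 = -1190.86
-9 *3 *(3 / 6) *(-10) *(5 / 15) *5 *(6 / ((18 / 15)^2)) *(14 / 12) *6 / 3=4375/2 = 2187.50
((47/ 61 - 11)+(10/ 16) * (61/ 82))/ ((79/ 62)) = -12112909/1580632 = -7.66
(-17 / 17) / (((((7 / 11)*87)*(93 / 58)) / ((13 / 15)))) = -286/29295 = -0.01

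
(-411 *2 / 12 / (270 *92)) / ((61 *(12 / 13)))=-1781/36365760 = 0.00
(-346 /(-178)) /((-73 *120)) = -173/779640 = 0.00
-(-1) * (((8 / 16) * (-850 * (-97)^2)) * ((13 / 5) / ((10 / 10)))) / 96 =-108301.51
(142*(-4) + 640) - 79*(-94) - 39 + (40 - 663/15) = 37274/5 = 7454.80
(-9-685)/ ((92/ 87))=-30189/46 = -656.28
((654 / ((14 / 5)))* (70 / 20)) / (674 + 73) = 545/498 = 1.09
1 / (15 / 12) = 4/5 = 0.80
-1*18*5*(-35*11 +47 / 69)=795540/23 = 34588.70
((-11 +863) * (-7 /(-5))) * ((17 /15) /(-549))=-33796/13725 = -2.46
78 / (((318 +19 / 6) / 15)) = 7020/1927 = 3.64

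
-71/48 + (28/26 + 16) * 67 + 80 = 762949/624 = 1222.67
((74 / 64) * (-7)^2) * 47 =85211/32 = 2662.84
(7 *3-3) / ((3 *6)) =1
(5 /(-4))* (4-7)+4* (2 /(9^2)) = 3.85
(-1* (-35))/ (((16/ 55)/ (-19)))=-36575/16 = -2285.94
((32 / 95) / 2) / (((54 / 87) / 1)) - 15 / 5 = -2333/855 = -2.73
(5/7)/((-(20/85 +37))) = -85/4431 = -0.02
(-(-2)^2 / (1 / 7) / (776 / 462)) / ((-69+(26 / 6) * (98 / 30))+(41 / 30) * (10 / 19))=17955/58297 = 0.31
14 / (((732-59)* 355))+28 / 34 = 0.82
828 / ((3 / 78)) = 21528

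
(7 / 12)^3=343/1728 = 0.20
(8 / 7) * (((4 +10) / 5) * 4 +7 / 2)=84/5 = 16.80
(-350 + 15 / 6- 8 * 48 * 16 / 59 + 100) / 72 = -13831/2832 = -4.88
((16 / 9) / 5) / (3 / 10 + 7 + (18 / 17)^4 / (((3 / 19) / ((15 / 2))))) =2672672/503645697 = 0.01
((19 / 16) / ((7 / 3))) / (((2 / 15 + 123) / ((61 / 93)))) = 17385/6412784 = 0.00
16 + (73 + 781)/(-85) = 506/85 = 5.95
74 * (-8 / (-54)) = 296/27 = 10.96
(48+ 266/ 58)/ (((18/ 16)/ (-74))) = -902800/261 = -3459.00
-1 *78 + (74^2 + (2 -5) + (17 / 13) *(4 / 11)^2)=8486607/1573 = 5395.17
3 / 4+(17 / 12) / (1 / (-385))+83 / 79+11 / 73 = -9402494/17301 = -543.47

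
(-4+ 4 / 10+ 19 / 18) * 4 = -458/45 = -10.18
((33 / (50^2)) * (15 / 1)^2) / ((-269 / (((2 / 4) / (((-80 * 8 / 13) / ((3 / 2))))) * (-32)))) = -11583/2152000 = -0.01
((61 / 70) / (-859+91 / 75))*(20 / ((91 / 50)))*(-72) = 16470000/20490379 = 0.80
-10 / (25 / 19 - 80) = 38/299 = 0.13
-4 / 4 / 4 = -1/4 = -0.25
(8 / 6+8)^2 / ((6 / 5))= 1960/27 = 72.59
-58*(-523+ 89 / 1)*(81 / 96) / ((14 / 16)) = 24273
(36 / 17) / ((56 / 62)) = 279/119 = 2.34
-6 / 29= -0.21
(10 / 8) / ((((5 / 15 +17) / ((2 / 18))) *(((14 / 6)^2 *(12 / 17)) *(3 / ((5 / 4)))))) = 425/489216 = 0.00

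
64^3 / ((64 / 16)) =65536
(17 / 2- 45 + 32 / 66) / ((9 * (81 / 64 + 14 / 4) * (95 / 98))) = -7454272/8605575 = -0.87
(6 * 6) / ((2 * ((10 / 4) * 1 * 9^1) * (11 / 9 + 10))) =36/505 = 0.07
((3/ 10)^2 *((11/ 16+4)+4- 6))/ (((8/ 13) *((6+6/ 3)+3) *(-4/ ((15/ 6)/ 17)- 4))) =-129/112640 = 0.00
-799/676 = -1.18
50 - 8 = 42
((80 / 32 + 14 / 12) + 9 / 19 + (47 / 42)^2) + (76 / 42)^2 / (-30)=379459/71820 = 5.28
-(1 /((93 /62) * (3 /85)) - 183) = 1477/9 = 164.11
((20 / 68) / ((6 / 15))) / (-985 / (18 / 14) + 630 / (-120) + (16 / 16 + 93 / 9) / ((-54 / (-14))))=-4050/4232473 = 0.00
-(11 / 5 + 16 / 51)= -641/255 = -2.51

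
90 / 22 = 45/11 = 4.09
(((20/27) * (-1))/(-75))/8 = 1/810 = 0.00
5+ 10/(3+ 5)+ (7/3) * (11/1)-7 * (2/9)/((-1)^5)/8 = 289/9 = 32.11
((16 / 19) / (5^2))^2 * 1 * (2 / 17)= 512/3835625 = 0.00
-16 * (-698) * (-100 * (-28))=31270400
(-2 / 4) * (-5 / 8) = 5/16 = 0.31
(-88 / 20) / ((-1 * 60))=11/150 = 0.07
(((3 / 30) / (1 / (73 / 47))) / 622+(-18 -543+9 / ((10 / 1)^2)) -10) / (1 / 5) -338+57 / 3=-463877621/146170 = -3173.55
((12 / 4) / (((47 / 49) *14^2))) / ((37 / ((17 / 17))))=3/6956 = 0.00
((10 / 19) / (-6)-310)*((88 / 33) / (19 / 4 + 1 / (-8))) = -1131200/6327 = -178.79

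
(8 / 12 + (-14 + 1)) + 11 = -4/3 = -1.33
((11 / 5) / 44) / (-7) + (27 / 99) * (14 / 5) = 233/308 = 0.76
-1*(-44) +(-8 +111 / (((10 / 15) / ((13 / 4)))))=4617/8 = 577.12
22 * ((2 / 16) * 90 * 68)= 16830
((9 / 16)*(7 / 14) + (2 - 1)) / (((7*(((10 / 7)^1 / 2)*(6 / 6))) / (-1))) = -0.26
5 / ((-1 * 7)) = -5/7 = -0.71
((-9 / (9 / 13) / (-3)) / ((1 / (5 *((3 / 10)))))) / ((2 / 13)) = 169/4 = 42.25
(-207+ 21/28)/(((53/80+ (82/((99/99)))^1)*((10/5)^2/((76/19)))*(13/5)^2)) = -412500/1117597 = -0.37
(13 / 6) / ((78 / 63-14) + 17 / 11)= -1001/5182 = -0.19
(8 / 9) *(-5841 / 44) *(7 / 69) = -826/69 = -11.97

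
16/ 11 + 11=137/11 = 12.45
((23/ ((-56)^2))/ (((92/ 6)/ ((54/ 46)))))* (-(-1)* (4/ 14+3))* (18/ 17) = 729/373184 = 0.00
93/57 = 31/19 = 1.63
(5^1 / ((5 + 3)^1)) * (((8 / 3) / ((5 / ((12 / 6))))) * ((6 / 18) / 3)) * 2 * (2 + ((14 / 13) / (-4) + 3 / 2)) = 56/117 = 0.48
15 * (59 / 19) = 885/19 = 46.58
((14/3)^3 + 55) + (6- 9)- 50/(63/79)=17186/189 = 90.93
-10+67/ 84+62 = 4435/84 = 52.80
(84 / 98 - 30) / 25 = -204/175 = -1.17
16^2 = 256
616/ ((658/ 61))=2684/47 = 57.11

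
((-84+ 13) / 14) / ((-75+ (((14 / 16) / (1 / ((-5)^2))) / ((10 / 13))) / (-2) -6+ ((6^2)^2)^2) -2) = -1136/376212207 = 0.00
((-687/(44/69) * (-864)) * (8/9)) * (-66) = -54608256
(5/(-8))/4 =-5/32 = -0.16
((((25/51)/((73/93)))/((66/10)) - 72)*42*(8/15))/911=-329810992/186540915 = -1.77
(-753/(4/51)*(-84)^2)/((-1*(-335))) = -67742892/335 = -202217.59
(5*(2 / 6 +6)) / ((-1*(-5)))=19/3 = 6.33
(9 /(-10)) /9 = -1/10 = -0.10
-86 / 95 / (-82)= 43/3895 = 0.01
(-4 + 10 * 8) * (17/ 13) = 1292/13 = 99.38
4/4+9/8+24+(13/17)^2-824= -1843335/2312 = -797.29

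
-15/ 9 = -1.67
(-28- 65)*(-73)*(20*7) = 950460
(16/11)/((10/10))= 16/11 = 1.45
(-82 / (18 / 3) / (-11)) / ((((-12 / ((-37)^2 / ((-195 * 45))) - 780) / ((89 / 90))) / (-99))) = 4995481/28875600 = 0.17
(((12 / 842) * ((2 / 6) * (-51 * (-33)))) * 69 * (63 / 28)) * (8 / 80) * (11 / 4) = 11496573/33680 = 341.35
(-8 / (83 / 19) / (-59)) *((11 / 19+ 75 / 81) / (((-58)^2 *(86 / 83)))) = 772/57607659 = 0.00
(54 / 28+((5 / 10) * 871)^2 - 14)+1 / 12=7965227/42 = 189648.26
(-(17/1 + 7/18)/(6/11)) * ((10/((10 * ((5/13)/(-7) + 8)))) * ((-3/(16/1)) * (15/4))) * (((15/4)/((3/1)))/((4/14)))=54829775/4442112 = 12.34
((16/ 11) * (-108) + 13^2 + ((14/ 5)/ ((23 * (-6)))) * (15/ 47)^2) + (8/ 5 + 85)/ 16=17.32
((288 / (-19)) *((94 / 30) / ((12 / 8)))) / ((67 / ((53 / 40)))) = -19928/31825 = -0.63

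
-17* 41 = -697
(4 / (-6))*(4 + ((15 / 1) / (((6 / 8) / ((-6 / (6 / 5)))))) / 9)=128/27 = 4.74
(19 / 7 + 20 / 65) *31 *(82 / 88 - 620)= -21110225/364 = -57995.12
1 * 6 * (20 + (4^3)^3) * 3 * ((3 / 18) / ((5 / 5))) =786492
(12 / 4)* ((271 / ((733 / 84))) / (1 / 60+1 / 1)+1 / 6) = 8239753/89426 = 92.14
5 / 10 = 1/2 = 0.50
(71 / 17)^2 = 5041/289 = 17.44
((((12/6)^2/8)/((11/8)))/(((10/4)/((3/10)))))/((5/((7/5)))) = 84/6875 = 0.01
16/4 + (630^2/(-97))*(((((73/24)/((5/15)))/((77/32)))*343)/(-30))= 189299108/1067 = 177412.47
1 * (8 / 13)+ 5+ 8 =177/13 = 13.62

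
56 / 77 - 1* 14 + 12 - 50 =-51.27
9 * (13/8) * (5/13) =45/8 = 5.62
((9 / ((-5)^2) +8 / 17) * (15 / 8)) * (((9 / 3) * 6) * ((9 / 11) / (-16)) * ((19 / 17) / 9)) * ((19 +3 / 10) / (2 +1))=-11650059/10172800 = -1.15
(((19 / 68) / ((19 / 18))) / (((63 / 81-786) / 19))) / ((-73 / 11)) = 16929/17540294 = 0.00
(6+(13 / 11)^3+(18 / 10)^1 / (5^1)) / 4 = 133277/66550 = 2.00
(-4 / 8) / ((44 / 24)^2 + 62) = -18/2353 = -0.01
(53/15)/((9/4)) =212/135 = 1.57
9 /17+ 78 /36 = 275/102 = 2.70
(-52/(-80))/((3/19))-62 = -3473/60 = -57.88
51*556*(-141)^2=563745636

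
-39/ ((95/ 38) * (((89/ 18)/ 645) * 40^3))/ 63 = -5031/9968000 = 0.00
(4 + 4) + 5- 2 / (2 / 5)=8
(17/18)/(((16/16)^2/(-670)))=-5695/9 = -632.78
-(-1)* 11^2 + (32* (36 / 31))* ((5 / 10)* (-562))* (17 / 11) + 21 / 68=-371398163/23188 = -16016.83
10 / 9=1.11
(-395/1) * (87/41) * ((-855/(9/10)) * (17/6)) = 92499125/41 = 2256076.22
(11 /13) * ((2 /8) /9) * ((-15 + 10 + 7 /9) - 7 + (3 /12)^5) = -87505/331776 = -0.26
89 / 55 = 1.62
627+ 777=1404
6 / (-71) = -6/71 = -0.08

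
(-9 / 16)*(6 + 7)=-117/16 = -7.31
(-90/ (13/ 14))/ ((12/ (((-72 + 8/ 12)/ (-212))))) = -3745/1378 = -2.72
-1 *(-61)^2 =-3721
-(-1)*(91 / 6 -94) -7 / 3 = -487/6 = -81.17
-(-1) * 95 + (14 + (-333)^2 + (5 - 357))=110646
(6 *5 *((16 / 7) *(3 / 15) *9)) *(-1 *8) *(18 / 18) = -987.43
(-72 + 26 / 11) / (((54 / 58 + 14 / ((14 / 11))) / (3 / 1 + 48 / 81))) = -1077379/51381 = -20.97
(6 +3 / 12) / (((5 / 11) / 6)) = 165/2 = 82.50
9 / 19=0.47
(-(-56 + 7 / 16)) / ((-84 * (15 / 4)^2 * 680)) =-127/1836000 = 0.00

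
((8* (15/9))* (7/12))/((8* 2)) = 35/72 = 0.49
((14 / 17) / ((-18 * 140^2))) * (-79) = 79/428400 = 0.00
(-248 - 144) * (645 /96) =-10535/4 = -2633.75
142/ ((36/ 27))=213/2 = 106.50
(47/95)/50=47/4750 = 0.01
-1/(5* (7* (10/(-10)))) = 1/35 = 0.03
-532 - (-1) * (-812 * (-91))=73360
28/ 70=2/5 = 0.40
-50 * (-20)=1000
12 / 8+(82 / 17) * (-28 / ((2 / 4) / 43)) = -394861/34 = -11613.56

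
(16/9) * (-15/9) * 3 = -80/9 = -8.89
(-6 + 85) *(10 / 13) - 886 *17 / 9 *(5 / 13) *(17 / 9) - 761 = -155201/81 = -1916.06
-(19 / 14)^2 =-361/196 = -1.84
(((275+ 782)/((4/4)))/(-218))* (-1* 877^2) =812969353/218 = 3729217.22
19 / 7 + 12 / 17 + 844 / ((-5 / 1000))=-20086793/119 = -168796.58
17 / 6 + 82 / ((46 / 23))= 263/6 = 43.83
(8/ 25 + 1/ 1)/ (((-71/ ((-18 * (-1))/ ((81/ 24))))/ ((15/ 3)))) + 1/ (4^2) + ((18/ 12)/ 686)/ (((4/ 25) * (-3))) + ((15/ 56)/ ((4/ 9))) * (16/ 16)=642329/3896480 = 0.16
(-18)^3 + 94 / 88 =-256561/44 = -5830.93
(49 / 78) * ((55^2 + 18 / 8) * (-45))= -8900115/104 = -85578.03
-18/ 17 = -1.06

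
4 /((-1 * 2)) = -2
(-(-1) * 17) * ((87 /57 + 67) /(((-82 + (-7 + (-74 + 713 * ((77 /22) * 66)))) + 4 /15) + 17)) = 332010/46898821 = 0.01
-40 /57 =-0.70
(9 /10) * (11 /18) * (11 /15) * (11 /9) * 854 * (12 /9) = 1136674/2025 = 561.32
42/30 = 7/5 = 1.40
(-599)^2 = 358801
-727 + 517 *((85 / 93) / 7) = -429332/651 = -659.50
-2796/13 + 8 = -2692/13 = -207.08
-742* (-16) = 11872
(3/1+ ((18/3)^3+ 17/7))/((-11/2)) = -3100/77 = -40.26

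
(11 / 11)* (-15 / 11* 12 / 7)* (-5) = 900/77 = 11.69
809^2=654481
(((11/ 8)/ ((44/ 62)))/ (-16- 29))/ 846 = -31/609120 = 0.00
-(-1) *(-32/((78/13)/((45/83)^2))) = -10800/6889 = -1.57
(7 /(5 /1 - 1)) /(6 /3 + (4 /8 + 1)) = 0.50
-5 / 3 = -1.67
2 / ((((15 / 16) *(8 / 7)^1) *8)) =7/30 = 0.23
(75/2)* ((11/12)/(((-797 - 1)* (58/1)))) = -275/370272 = 0.00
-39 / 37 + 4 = 109/37 = 2.95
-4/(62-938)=1/219 = 0.00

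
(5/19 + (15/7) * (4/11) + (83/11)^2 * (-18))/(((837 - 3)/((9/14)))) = -49426473/62633956 = -0.79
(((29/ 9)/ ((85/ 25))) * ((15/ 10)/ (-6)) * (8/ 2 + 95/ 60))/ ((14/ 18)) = -9715/5712 = -1.70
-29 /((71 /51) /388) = -573852/71 = -8082.42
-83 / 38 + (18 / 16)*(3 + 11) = 1031/76 = 13.57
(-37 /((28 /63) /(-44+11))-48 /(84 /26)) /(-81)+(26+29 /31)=-477937/70308 = -6.80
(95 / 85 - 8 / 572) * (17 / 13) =2683/1859 = 1.44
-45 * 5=-225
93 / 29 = 3.21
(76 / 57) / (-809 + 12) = -4/2391 = 0.00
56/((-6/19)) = -532/3 = -177.33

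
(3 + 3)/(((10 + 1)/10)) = 60/11 = 5.45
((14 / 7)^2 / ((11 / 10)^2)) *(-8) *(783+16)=-2556800/121 = -21130.58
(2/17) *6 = 12/17 = 0.71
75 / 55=15/11 = 1.36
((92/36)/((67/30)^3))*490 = 33810000/300763 = 112.41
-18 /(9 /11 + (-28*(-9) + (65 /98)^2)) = -1901592/26755199 = -0.07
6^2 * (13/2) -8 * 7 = 178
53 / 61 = 0.87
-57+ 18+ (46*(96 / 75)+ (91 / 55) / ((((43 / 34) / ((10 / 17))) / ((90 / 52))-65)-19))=203391797/10241275 = 19.86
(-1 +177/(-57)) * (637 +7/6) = -2619.84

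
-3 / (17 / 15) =-45/17 = -2.65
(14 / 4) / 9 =7/18 = 0.39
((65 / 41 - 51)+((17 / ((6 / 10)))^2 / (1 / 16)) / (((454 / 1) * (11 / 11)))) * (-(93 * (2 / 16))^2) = 850157299/297824 = 2854.56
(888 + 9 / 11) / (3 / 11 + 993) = 3259/3642 = 0.89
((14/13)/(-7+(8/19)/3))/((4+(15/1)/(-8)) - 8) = 6384/238901 = 0.03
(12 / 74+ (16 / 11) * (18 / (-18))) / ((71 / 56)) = -29456/28897 = -1.02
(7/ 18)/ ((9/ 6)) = 7/27 = 0.26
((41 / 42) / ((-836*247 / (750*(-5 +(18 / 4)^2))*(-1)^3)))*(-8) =-312625/722722 = -0.43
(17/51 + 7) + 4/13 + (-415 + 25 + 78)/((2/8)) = -48374/39 = -1240.36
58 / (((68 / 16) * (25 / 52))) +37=27789/425 = 65.39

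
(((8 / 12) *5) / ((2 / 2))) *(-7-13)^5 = -32000000/3 = -10666666.67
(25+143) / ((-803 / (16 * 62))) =-166656/803 = -207.54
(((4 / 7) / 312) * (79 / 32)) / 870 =79/15200640 = 0.00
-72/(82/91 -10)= 182/23 = 7.91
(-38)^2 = 1444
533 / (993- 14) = 533/979 = 0.54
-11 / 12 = -0.92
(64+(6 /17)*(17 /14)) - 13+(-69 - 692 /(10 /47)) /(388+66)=700951/15890 = 44.11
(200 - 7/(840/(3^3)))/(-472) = -7991/18880 = -0.42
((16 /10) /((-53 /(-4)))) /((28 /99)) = 792/1855 = 0.43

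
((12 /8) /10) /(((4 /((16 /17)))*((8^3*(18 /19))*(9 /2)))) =19/1175040 = 0.00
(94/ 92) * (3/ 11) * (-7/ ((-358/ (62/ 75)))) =10199/2264350 = 0.00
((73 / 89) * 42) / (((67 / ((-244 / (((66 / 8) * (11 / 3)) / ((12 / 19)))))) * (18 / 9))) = -17954496/13708937 = -1.31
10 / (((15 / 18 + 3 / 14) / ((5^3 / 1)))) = 13125/11 = 1193.18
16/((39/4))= 64/39 = 1.64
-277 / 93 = -2.98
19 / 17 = 1.12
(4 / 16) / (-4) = -1/16 = -0.06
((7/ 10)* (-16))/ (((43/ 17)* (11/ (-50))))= 9520/473 = 20.13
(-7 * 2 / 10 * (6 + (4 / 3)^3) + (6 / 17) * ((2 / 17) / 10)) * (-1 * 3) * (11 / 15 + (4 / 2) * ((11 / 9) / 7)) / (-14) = -77924638/28676025 = -2.72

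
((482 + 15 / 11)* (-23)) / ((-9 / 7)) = 856037/99 = 8646.84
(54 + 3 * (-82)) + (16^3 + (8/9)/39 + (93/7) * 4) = 9722756/2457 = 3957.17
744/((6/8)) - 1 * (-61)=1053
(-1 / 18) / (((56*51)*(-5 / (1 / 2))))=1/514080 = 0.00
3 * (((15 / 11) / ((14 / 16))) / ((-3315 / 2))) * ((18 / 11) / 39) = -288/2433431 = 0.00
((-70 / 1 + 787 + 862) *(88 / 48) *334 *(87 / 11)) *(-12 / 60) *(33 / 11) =-4588258.20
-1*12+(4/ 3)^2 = -92/9 = -10.22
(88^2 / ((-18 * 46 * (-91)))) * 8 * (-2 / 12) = -7744/56511 = -0.14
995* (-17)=-16915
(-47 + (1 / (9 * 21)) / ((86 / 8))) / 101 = -381965/820827 = -0.47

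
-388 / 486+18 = 4180/243 = 17.20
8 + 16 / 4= 12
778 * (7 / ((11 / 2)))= 10892/11 = 990.18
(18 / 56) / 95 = 9/2660 = 0.00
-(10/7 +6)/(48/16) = -52/21 = -2.48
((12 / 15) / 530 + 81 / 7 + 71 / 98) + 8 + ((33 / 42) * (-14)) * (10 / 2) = -4506129/129850 = -34.70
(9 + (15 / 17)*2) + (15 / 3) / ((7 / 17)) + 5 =3321/119 = 27.91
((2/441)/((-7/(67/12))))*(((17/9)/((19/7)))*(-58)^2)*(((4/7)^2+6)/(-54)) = 296948690/299306259 = 0.99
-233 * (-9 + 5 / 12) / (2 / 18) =71997/4 = 17999.25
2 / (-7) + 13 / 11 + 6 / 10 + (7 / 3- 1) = 2.83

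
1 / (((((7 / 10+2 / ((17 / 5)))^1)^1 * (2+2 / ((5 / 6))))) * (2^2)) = 425/9636 = 0.04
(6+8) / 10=7/5 = 1.40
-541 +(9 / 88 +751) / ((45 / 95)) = 1044.66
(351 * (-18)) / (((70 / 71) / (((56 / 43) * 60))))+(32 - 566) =-501272.23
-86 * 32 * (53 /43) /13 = -260.92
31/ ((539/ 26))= 806/539 = 1.50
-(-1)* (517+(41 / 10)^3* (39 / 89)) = 48700919/89000 = 547.20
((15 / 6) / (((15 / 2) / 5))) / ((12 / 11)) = 55/36 = 1.53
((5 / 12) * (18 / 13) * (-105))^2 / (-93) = -826875/20956 = -39.46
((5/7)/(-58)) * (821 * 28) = -8210/29 = -283.10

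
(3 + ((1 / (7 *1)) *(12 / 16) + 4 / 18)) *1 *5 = 4195/252 = 16.65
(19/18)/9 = 19/162 = 0.12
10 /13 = 0.77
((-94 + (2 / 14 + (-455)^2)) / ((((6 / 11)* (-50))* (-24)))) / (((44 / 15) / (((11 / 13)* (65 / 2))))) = 7966849/2688 = 2963.86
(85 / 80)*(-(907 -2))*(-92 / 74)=353855/296 = 1195.46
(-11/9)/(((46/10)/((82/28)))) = -2255/2898 = -0.78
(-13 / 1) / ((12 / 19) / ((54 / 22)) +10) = -1.27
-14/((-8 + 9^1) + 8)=-14/9 = -1.56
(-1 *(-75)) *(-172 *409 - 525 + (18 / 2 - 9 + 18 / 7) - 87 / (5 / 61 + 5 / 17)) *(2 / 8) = -970539015/728 = -1333157.99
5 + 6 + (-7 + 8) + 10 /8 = 53/4 = 13.25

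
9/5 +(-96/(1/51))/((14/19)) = -232497/35 = -6642.77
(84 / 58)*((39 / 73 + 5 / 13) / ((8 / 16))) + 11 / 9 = 961963/247689 = 3.88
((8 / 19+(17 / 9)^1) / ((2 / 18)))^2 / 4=156025/1444 = 108.05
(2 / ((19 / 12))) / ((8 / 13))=39/19 = 2.05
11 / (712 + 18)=11/730 = 0.02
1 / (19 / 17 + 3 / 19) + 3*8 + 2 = 11035/412 = 26.78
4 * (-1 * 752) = -3008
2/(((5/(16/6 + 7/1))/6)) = 116/5 = 23.20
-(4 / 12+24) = -73/3 = -24.33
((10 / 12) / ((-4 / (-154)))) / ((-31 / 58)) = -11165/186 = -60.03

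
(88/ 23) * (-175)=-15400/23 = -669.57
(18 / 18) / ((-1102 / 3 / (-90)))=135/551 = 0.25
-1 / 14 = -0.07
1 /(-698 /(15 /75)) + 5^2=87249/3490 = 25.00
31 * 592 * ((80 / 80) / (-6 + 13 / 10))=-183520/47 = -3904.68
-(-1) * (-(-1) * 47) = 47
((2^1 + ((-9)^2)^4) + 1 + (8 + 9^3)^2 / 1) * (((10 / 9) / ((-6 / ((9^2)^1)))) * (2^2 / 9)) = -871797860/3 = -290599286.67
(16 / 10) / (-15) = -0.11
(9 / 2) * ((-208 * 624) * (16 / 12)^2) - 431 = -1038767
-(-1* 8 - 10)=18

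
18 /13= 1.38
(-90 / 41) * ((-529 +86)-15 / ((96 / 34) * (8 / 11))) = 2593755/2624 = 988.47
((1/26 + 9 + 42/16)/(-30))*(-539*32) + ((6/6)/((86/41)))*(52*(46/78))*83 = 22134124/2795 = 7919.19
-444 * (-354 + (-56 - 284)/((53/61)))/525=5846296/9275 = 630.33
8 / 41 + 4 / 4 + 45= 1894/41 = 46.20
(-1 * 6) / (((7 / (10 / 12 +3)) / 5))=-115/7 = -16.43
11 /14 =0.79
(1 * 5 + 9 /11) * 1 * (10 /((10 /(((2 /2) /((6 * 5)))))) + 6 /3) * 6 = 3904/55 = 70.98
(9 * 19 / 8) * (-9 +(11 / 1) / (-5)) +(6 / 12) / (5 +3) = -19147/80 = -239.34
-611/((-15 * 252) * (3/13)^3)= 1342367/102060 = 13.15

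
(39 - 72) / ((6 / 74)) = -407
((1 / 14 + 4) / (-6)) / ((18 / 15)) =-95/168 = -0.57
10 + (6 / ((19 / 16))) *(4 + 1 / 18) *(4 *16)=75322/57 = 1321.44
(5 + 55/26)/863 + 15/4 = 168655/44876 = 3.76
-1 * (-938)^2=-879844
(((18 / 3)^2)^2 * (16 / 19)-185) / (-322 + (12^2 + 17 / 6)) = -103326/19969 = -5.17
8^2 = 64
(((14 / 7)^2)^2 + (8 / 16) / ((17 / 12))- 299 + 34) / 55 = -4.52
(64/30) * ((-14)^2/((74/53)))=166208/555 = 299.47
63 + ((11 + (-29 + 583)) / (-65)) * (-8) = 1723/13 = 132.54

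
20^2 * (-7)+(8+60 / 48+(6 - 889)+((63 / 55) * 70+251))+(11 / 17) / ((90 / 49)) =-112498987/33660 = -3342.22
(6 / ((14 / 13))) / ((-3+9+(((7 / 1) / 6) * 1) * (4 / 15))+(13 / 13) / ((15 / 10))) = 1755/2198 = 0.80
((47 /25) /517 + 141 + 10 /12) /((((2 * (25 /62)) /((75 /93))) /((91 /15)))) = 21296821/24750 = 860.48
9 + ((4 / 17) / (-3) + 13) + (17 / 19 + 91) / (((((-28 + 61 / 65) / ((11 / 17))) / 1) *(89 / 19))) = 171278848/7984101 = 21.45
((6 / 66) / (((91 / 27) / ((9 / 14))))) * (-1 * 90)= -10935/7007 = -1.56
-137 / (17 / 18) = -2466/17 = -145.06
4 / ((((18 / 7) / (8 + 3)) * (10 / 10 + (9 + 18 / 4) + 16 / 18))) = 308/277 = 1.11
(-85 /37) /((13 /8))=-680/481 = -1.41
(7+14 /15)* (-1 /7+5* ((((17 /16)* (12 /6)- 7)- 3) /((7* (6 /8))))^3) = -16201/120 = -135.01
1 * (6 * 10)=60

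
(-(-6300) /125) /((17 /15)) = 756/17 = 44.47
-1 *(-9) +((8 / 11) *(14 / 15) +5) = 2422/165 = 14.68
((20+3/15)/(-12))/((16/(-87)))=2929/320 = 9.15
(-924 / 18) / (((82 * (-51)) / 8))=616/6273 = 0.10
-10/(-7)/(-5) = -2/7 = -0.29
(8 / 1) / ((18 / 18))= 8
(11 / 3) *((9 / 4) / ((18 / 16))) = 22/3 = 7.33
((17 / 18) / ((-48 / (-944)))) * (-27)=-1003/2 = -501.50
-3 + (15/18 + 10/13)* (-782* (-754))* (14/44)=9921526/33 = 300652.30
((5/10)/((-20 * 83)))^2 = 1/11022400 = 0.00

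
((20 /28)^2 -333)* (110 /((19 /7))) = -1792120/133 = -13474.59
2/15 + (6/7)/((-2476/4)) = 8576/64995 = 0.13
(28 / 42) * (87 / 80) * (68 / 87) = 17/30 = 0.57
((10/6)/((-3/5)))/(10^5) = -1/36000 = 0.00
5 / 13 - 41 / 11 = -478/143 = -3.34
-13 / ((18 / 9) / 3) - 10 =-29.50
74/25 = 2.96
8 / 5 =1.60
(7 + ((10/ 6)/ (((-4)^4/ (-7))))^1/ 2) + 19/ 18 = 37015/4608 = 8.03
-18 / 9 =-2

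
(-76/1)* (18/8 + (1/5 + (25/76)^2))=-73881/380 = -194.42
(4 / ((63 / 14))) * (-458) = -3664/9 = -407.11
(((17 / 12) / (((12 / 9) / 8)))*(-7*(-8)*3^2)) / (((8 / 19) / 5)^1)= 50872.50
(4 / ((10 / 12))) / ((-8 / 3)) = -9/5 = -1.80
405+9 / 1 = 414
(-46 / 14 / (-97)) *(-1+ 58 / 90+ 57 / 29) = 0.05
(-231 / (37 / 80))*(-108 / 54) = 36960/37 = 998.92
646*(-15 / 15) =-646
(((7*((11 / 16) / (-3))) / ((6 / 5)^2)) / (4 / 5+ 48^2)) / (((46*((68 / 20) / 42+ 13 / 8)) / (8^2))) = -336875/854593911 = 0.00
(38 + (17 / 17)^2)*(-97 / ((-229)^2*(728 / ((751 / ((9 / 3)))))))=-72847/2936696 = -0.02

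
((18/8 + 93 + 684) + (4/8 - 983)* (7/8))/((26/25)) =-2475/32 = -77.34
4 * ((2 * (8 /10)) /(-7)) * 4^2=-512/35 = -14.63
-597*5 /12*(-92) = 22885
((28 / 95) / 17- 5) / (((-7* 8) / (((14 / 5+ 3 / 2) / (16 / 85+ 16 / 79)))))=0.98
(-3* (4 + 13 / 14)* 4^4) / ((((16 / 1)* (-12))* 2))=69/7 = 9.86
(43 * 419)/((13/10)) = 180170/13 = 13859.23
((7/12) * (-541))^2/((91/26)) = 2048767/72 = 28455.10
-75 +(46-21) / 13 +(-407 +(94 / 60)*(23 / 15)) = -2794397/5850 = -477.67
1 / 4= 0.25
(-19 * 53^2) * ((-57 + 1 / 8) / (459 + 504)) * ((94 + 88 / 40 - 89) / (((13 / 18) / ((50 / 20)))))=16811865/214 = 78560.12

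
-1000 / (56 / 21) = -375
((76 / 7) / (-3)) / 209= -0.02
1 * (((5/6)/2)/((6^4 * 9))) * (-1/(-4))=5/559872 = 0.00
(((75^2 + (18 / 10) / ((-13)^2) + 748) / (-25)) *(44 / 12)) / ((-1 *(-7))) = -59237134/443625 = -133.53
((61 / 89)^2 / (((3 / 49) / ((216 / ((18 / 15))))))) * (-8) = -87517920/7921 = -11048.85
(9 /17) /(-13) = -9/221 = -0.04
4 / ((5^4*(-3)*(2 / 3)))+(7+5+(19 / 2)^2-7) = 238117/2500 = 95.25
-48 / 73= -0.66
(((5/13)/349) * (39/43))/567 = 5/2836323 = 0.00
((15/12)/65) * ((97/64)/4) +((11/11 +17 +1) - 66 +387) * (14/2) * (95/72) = 376231273/119808 = 3140.29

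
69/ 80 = 0.86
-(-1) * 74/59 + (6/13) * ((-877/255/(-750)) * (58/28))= 430793047/342273750 = 1.26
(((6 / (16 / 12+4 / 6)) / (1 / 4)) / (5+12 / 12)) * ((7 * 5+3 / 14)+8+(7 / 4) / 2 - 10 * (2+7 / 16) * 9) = -2454/7 = -350.57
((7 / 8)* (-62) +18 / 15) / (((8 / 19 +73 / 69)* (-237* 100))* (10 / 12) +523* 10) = 1390971/628774400 = 0.00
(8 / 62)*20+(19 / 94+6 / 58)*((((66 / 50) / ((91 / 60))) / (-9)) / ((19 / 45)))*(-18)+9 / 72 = 331080299/83491928 = 3.97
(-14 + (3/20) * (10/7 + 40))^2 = 60.62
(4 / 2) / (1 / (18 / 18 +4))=10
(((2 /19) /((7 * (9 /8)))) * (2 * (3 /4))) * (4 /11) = 32/4389 = 0.01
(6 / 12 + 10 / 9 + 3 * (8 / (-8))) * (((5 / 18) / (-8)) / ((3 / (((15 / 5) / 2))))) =125/5184 = 0.02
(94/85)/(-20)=-47/850 = -0.06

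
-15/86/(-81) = 5/2322 = 0.00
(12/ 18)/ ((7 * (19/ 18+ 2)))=12/385 = 0.03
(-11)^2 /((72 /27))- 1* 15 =30.38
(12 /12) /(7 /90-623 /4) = -180/28021 = -0.01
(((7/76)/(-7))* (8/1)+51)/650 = 967/12350 = 0.08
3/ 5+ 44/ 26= 149/65 = 2.29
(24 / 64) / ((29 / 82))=123/116 = 1.06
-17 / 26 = -0.65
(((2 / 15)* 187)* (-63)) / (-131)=7854/655 = 11.99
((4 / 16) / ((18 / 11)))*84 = 77/6 = 12.83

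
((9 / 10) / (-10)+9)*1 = 891/100 = 8.91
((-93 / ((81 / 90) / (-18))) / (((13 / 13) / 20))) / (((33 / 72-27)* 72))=-12400/637 = -19.47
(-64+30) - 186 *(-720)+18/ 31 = 4150484/31 = 133886.58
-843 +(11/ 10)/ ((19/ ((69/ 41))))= -6566211/7790 = -842.90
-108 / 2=-54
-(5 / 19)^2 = -25/361 = -0.07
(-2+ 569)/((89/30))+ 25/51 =869735/4539 = 191.61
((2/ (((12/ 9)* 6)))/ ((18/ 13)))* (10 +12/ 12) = 143/72 = 1.99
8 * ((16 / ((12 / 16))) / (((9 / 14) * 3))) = 7168/81 = 88.49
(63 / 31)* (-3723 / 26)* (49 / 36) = -1276989/3224 = -396.09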